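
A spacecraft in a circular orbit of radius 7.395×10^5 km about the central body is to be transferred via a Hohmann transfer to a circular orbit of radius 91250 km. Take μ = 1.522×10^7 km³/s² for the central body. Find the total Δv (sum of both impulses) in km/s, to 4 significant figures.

Δv = 6.728 km/s

The Hohmann ellipse has a_t = (r₁ + r₂)/2 = 4.15375×10^5 km.
At r₁ the circular-orbit speed is v₁ = √(μ/r₁) = 4.53668 km/s.
On the transfer ellipse at r₁, vis-viva equation gives v_a = √[μ(2/r₁ − 1/a_t)] = 2.12635 km/s.
First burn Δv₁ = |v_a − v₁| = 2.4103 km/s.
Circular speed at r₂: v₂ = √(μ/r₂) = 12.9149 km/s.
Transfer-orbit speed at r₂: v_p = √[μ(2/r₂ − 1/a_t)] = 17.2322 km/s.
Second burn Δv₂ = |v₂ − v_p| = 4.3173 km/s.
Δv = Δv₁ + Δv₂ = 2.4103 + 4.3173 = 6.728 km/s.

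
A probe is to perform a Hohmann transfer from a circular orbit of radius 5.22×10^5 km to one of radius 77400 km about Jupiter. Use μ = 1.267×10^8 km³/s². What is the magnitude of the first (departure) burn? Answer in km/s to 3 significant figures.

Δv₁ = 7.66 km/s

The Hohmann ellipse has a_t = (r₁ + r₂)/2 = 2.997×10^5 km.
Circular speed at r = 5.220×10^5 km: v_c = √(μ/r) = 15.579 km/s.
Vis-viva on the transfer ellipse at r = 5.220×10^5 km gives v_t = √[μ(2/r − 1/a_t)] = 7.9174 km/s.
Δv₁ = |v_t − v_c| = |7.9174 − 15.579| = 7.662 km/s.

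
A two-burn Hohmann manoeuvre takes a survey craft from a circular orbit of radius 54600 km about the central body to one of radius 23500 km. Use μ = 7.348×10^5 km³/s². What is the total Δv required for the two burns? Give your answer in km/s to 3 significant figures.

Transfer-ellipse semi-major axis a_t = (r₁ + r₂)/2 = (54600 + 23500)/2 = 39050 km.
Circular speed at r₁: v₁ = √(μ/r₁) = √(7.348×10^5/54600) = 3.6684977 km/s.
Transfer-orbit speed at r₁ (vis-viva): v_a = √[μ(2/r₁ − 1/a_t)] = 2.8458478 km/s.
First burn Δv₁ = |v_a − v₁| = 0.8226 km/s.
Circular speed at r₂: v₂ = √(μ/r₂) = 5.592 km/s.
Transfer-orbit speed at r₂: v_p = √[μ(2/r₂ − 1/a_t)] = 6.612 km/s.
Second burn Δv₂ = |v₂ − v_p| = 1.020 km/s.
Δv = Δv₁ + Δv₂ = 0.8226 + 1.020 = 1.843 km/s.

Δv = 1.84 km/s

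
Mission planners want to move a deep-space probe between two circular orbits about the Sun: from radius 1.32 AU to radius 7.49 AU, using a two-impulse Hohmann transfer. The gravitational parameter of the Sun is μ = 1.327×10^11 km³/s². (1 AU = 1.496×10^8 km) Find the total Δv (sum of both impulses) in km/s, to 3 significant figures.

In km: r₁ = 1.32 × 1.496×10^8 = 1.97472×10^8 km; r₂ = 7.49 × 1.496×10^8 = 1.120504×10^9 km.
Semi-major axis of the transfer orbit: a_t = (1.97472×10^8 + 1.120504×10^9)/2 = 6.58988×10^8 km.
At r₁ the circular-orbit speed is v₁ = √(μ/r₁) = 25.9228 km/s.
Transfer-orbit speed at r₁ (vis-viva equation): v_p = √[μ(2/r₁ − 1/a_t)] = 33.8026 km/s.
First burn Δv₁ = |v_p − v₁| = 7.8798 km/s.
At r₂, v₂ = √(μ/r₂) = 10.8825 km/s.
Transfer-orbit speed at r₂: v_a = √[μ(2/r₂ − 1/a_t)] = 5.95721 km/s.
Second burn Δv₂ = |v₂ − v_a| = 4.9253 km/s.
Δv = Δv₁ + Δv₂ = 7.8798 + 4.9253 = 12.81 km/s.

Δv = 12.8 km/s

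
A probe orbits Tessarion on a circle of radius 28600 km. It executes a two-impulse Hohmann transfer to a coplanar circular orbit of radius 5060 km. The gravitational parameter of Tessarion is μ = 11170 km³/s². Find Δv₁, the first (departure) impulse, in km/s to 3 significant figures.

Semi-major axis of the transfer orbit: a_t = (28600 + 5060)/2 = 16830 km.
Circular speed at r = 28600 km: v_c = √(μ/r) = 0.62495 km/s.
Transfer-orbit speed at the same r (vis-viva, a = a_t): v_t = √[μ(2/r − 1/a_t)] = 0.34267 km/s.
Δv₁ = |v_t − v_c| = |0.34267 − 0.62495| = 0.2823 km/s.

Δv₁ = 0.282 km/s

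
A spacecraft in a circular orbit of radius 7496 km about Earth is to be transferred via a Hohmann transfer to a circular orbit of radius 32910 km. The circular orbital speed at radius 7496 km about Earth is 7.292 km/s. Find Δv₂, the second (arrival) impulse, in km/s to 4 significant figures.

Δv₂ = 1.360 km/s

From the circular-orbit relation v² = μ/r at r = 7496 km: μ = v²r = (7.292)² × 7496 = 3.98587×10^5 km³/s².
The Hohmann ellipse has a_t = (r₁ + r₂)/2 = 20203 km.
On the circular orbit at r = 32910 km, v_c = √(μ/r) = 3.480 km/s.
Transfer-orbit speed at the same r (vis-viva, a = a_t): v_t = √[μ(2/r − 1/a_t)] = 2.120 km/s.
Δv₂ = |v_t − v_c| = |2.120 − 3.480| = 1.360 km/s.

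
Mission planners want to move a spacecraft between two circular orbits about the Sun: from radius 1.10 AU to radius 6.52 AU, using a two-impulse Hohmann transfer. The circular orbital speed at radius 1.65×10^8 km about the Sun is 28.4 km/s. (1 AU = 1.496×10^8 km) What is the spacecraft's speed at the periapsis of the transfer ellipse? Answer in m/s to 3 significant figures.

v = 37200 m/s

From the circular-orbit relation v² = μ/r at r = 1.65×10^8 km: μ = v²r = (28.4)² × 1.65×10^8 = 1.33082×10^11 km³/s².
In km: r₁ = 1.10 × 1.496×10^8 = 1.6456×10^8 km; r₂ = 6.52 × 1.496×10^8 = 9.75392×10^8 km.
The Hohmann ellipse has a_t = (r₁ + r₂)/2 = 5.69976×10^8 km.
At periapsis, r = 1.6456×10^8 km.
Applying v² = μ(2/r − 1/a_t): v = 37.20 km/s.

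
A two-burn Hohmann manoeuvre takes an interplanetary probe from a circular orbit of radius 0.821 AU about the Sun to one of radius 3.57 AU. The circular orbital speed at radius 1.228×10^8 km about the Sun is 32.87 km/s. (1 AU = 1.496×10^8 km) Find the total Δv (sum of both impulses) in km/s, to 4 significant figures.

Δv = 15.17 km/s

From the circular-orbit relation v² = μ/r at r = 1.228×10^8 km: μ = v²r = (32.87)² × 1.228×10^8 = 1.32678×10^11 km³/s².
In km: r₁ = 0.821 × 1.496×10^8 = 1.228216×10^8 km; r₂ = 3.57 × 1.496×10^8 = 5.34072×10^8 km.
Semi-major axis of the transfer orbit: a_t = (1.228216×10^8 + 5.34072×10^8)/2 = 3.284468×10^8 km.
At r₁ the circular-orbit speed is v₁ = √(μ/r₁) = 32.867 km/s.
On the transfer ellipse at r₁, vis-viva gives v_p = √[μ(2/r₁ − 1/a_t)] = 41.911 km/s.
First burn Δv₁ = |v_p − v₁| = 9.044 km/s.
Circular speed at r₂: v₂ = √(μ/r₂) = 15.7616 km/s.
Transfer-orbit speed at r₂: v_a = √[μ(2/r₂ − 1/a_t)] = 9.63838 km/s.
Second burn Δv₂ = |v₂ − v_a| = 6.123 km/s.
Total Δv = Δv₁ + Δv₂ = 15.17 km/s.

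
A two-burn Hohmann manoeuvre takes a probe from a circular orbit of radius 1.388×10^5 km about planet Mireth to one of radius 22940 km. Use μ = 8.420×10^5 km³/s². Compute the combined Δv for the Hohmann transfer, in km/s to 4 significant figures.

Δv = 3.030 km/s

Transfer-ellipse semi-major axis a_t = (r₁ + r₂)/2 = (1.388×10^5 + 22940)/2 = 80870 km.
Circular speed at r₁: v₁ = √(μ/r₁) = √(8.420×10^5/1.388×10^5) = 2.463 km/s.
Transfer-orbit speed at r₁ (vis-viva): v_a = √[μ(2/r₁ − 1/a_t)] = 1.312 km/s.
First burn Δv₁ = |v_a − v₁| = 1.151 km/s.
Circular speed at r₂: v₂ = √(μ/r₂) = 6.058 km/s.
Transfer-orbit speed at r₂: v_p = √[μ(2/r₂ − 1/a_t)] = 7.937 km/s.
Second burn Δv₂ = |v₂ − v_p| = 1.879 km/s.
Total Δv = Δv₁ + Δv₂ = 3.030 km/s.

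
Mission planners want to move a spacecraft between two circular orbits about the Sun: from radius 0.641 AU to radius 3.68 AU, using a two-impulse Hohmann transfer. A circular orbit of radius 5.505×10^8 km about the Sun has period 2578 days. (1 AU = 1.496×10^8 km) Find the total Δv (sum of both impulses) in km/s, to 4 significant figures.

From Kepler's third law T² = 4π²r³/μ at r = 5.505×10^8 km, T = 2578 days = 2578 × 86400 s = 2.227392×10^8 s: μ = 4π²r³/T² = 1.32751×10^11 km³/s².
In km: r₁ = 0.641 × 1.496×10^8 = 9.58936×10^7 km; r₂ = 3.68 × 1.496×10^8 = 5.50528×10^8 km.
Transfer-ellipse semi-major axis a_t = (r₁ + r₂)/2 = (9.58936×10^7 + 5.50528×10^8)/2 = 3.232108×10^8 km.
At r₁ the circular-orbit speed is v₁ = √(μ/r₁) = 37.21 km/s.
On the transfer ellipse at r₁, vis-viva equation gives v_p = √[μ(2/r₁ − 1/a_t)] = 48.56 km/s.
First burn Δv₁ = |v_p − v₁| = 11.35 km/s.
Circular speed at r₂: v₂ = √(μ/r₂) = 15.528 km/s.
Transfer-orbit speed at r₂: v_a = √[μ(2/r₂ − 1/a_t)] = 8.4583 km/s.
Second burn Δv₂ = |v₂ − v_a| = 7.070 km/s.
Total Δv = Δv₁ + Δv₂ = 18.42 km/s.

Δv = 18.42 km/s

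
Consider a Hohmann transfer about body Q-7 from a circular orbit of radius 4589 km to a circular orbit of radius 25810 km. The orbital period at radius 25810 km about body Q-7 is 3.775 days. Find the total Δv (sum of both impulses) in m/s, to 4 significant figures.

Δv = 581.4 m/s

From Kepler's third law T² = 4π²r³/μ at r = 25810 km, T = 3.775 days = 3.775 × 86400 s = 3.2616×10^5 s: μ = 4π²r³/T² = 6380.61 km³/s².
Transfer-ellipse semi-major axis a_t = (r₁ + r₂)/2 = (4589 + 25810)/2 = 15199.5 km.
Circular speed at r₁: v₁ = √(μ/r₁) = √(6380.61/4589) = 1.1792 km/s.
On the transfer ellipse at r₁, vis-viva gives v_p = √[μ(2/r₁ − 1/a_t)] = 1.5366 km/s.
First burn Δv₁ = |v_p − v₁| = 0.3574 km/s.
Circular speed at r₂: v₂ = √(μ/r₂) = 0.4972 km/s.
Transfer-orbit speed at r₂: v_a = √[μ(2/r₂ − 1/a_t)] = 0.2732 km/s.
Second burn Δv₂ = |v₂ − v_a| = 0.2240 km/s.
Total Δv = Δv₁ + Δv₂ = 0.5814 km/s.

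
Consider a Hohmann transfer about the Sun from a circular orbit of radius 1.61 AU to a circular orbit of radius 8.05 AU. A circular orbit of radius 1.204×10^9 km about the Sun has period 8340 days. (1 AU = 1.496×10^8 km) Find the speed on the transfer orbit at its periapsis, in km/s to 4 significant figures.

From Kepler's third law T² = 4π²r³/μ at r = 1.204×10^9 km, T = 8340 days = 8340 × 86400 s = 7.20576×10^8 s: μ = 4π²r³/T² = 1.32703×10^11 km³/s².
In km: r₁ = 1.61 × 1.496×10^8 = 2.40856×10^8 km; r₂ = 8.05 × 1.496×10^8 = 1.20428×10^9 km.
Transfer-ellipse semi-major axis a_t = (r₁ + r₂)/2 = (2.40856×10^8 + 1.20428×10^9)/2 = 7.22568×10^8 km.
The periapsis of the transfer ellipse is at r = 2.40856×10^8 km.
Vis-viva: v = √[μ(2/r − 1/a_t)] = √[1.32703×10^11 × (2/2.40856×10^8 − 1/7.22568×10^8)] = 30.30 km/s.

v = 30.30 km/s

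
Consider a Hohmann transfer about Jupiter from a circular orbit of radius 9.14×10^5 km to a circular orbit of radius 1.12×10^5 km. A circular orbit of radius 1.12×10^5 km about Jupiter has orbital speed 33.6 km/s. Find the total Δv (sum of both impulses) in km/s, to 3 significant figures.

Δv = 17.5 km/s

From the circular-orbit relation v² = μ/r at r = 1.12×10^5 km: μ = v²r = (33.6)² × 1.12×10^5 = 1.26444×10^8 km³/s².
Transfer-ellipse semi-major axis a_t = (r₁ + r₂)/2 = (9.140×10^5 + 1.120×10^5)/2 = 5.130×10^5 km.
Circular speed at r₁: v₁ = √(μ/r₁) = √(1.26444×10^8/9.140×10^5) = 11.762 km/s.
Transfer-orbit speed at r₁ (vis-viva): v_a = √[μ(2/r₁ − 1/a_t)] = 5.4957 km/s.
First burn Δv₁ = |v_a − v₁| = 6.266 km/s.
At r₂, v₂ = √(μ/r₂) = 33.60 km/s.
Transfer-orbit speed at r₂: v_p = √[μ(2/r₂ − 1/a_t)] = 44.85 km/s.
Second burn Δv₂ = |v₂ − v_p| = 11.25 km/s.
Total Δv = Δv₁ + Δv₂ = 17.52 km/s.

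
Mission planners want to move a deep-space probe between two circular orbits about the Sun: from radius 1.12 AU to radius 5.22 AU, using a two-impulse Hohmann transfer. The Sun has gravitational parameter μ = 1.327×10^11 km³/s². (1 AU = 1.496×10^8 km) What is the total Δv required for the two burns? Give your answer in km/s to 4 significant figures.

Δv = 13.26 km/s

In km: r₁ = 1.12 × 1.496×10^8 = 1.67552×10^8 km; r₂ = 5.22 × 1.496×10^8 = 7.80912×10^8 km.
The Hohmann ellipse has a_t = (r₁ + r₂)/2 = 4.74232×10^8 km.
Circular speed at r₁: v₁ = √(μ/r₁) = √(1.327×10^11/1.67552×10^8) = 28.142 km/s.
On the transfer ellipse at r₁, v² = μ(2/r − 1/a) gives v_p = √[μ(2/r₁ − 1/a_t)] = 36.113 km/s.
First burn Δv₁ = |v_p − v₁| = 7.971 km/s.
Circular speed at r₂: v₂ = √(μ/r₂) = 13.0357 km/s.
Transfer-orbit speed at r₂: v_a = √[μ(2/r₂ − 1/a_t)] = 7.74843 km/s.
Second burn Δv₂ = |v₂ − v_a| = 5.287 km/s.
Total Δv = Δv₁ + Δv₂ = 13.26 km/s.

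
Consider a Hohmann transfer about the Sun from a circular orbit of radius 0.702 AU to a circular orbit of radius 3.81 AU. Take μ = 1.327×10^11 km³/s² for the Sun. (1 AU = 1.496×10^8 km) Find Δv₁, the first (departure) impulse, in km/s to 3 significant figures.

In km: r₁ = 0.702 × 1.496×10^8 = 1.050192×10^8 km; r₂ = 3.81 × 1.496×10^8 = 5.69976×10^8 km.
The Hohmann ellipse has a_t = (r₁ + r₂)/2 = 3.374976×10^8 km.
Circular speed at r = 1.050192×10^8 km: v_c = √(μ/r) = 35.547 km/s.
Vis-viva on the transfer ellipse at r = 1.050192×10^8 km gives v_t = √[μ(2/r − 1/a_t)] = 46.195 km/s.
Δv₁ = |v_t − v_c| = |46.195 − 35.547| = 10.65 km/s.

Δv₁ = 10.6 km/s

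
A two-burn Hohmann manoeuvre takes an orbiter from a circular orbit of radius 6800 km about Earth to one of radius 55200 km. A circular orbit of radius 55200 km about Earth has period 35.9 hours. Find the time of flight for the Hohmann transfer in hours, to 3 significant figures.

From Kepler's third law T² = 4π²r³/μ at r = 55200 km, T = 35.9 hours = 35.9 × 3600 s = 1.2924×10^5 s: μ = 4π²r³/T² = 3.97542×10^5 km³/s².
The Hohmann ellipse has a_t = (r₁ + r₂)/2 = 31000 km.
By Kepler's third law the transfer-orbit period is T = 2π√(a_t³/μ), so t = T/2 = 27196 s.
Converting: 27196 s ÷ 3600 s/hour = 7.55 hours.

t = 7.55 hours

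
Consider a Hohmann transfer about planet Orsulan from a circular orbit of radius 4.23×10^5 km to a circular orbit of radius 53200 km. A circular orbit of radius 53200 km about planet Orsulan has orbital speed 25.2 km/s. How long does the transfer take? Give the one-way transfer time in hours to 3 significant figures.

From the circular-orbit relation v² = μ/r at r = 53200 km: μ = v²r = (25.2)² × 53200 = 3.37841×10^7 km³/s².
Semi-major axis of the transfer orbit: a_t = (4.230×10^5 + 53200)/2 = 2.381×10^5 km.
By Kepler's third law the transfer-orbit period is T = 2π√(a_t³/μ), so t = T/2 = 62800 s.
Converting: 62800 s ÷ 3600 s/hour = 17.4 hours.

t = 17.4 hours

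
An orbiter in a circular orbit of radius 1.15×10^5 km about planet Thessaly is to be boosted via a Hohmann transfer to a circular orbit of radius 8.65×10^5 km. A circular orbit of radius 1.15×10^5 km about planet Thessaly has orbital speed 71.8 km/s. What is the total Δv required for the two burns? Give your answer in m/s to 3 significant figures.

Δv = 37100 m/s

From the circular-orbit relation v² = μ/r at r = 1.15×10^5 km: μ = v²r = (71.8)² × 1.15×10^5 = 5.92853×10^8 km³/s².
Semi-major axis of the transfer orbit: a_t = (1.150×10^5 + 8.650×10^5)/2 = 4.900×10^5 km.
At r₁ the circular-orbit speed is v₁ = √(μ/r₁) = 71.800 km/s.
On the transfer ellipse at r₁, vis-viva gives v_p = √[μ(2/r₁ − 1/a_t)] = 95.397 km/s.
First burn Δv₁ = |v_p − v₁| = 23.597 km/s.
Circular speed at r₂: v₂ = √(μ/r₂) = 26.180 km/s.
Transfer-orbit speed at r₂: v_a = √[μ(2/r₂ − 1/a_t)] = 12.683 km/s.
Second burn Δv₂ = |v₂ − v_a| = 13.497 km/s.
Δv = Δv₁ + Δv₂ = 23.597 + 13.497 = 37.09 km/s.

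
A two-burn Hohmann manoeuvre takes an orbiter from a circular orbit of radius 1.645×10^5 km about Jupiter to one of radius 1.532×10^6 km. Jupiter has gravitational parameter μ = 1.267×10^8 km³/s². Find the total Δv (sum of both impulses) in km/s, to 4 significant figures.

Δv = 14.63 km/s

Transfer-ellipse semi-major axis a_t = (r₁ + r₂)/2 = (1.645×10^5 + 1.532×10^6)/2 = 8.4825×10^5 km.
At r₁ the circular-orbit speed is v₁ = √(μ/r₁) = 27.753 km/s.
Transfer-orbit speed at r₁ (vis-viva): v_p = √[μ(2/r₁ − 1/a_t)] = 37.297 km/s.
First burn Δv₁ = |v_p − v₁| = 9.544 km/s.
Circular speed at r₂: v₂ = √(μ/r₂) = 9.094 km/s.
Transfer-orbit speed at r₂: v_a = √[μ(2/r₂ − 1/a_t)] = 4.005 km/s.
Second burn Δv₂ = |v₂ − v_a| = 5.089 km/s.
Δv = Δv₁ + Δv₂ = 9.544 + 5.089 = 14.63 km/s.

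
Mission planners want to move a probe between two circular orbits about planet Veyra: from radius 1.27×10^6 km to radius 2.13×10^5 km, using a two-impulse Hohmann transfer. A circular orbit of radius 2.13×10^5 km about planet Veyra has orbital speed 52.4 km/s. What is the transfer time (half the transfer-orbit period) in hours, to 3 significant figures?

t = 23.0 hours

From the circular-orbit relation v² = μ/r at r = 2.13×10^5 km: μ = v²r = (52.4)² × 2.13×10^5 = 5.84847×10^8 km³/s².
Semi-major axis of the transfer orbit: a_t = (1.270×10^6 + 2.130×10^5)/2 = 7.415×10^5 km.
Transfer time t = π√(a_t³/μ) = π√((7.415×10^5)³ / 5.84847×10^8) = 82950 s.
Converting: 82950 s ÷ 3600 s/hour = 23.0 hours.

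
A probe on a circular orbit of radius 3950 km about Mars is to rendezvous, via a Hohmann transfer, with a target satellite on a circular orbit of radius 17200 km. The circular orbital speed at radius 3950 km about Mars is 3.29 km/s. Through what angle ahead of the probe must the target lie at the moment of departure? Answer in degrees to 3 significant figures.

φ = 93.2°

From the circular-orbit relation v² = μ/r at r = 3950 km: μ = v²r = (3.29)² × 3950 = 42755.2 km³/s².
The Hohmann ellipse has a_t = (r₁ + r₂)/2 = 10575 km.
Transfer time t = π√(a_t³/μ) = 16522.5 s.
Target angular speed ω₂ = √(μ/r₂³) = 9.16646×10^-5 rad/s.
Angle swept by the target during transfer: ω₂·t = 1.51453 rad = 86.78°.
The probe traverses 180° on the transfer ellipse, so the target must lead by 180° − 86.78° = 93.2°.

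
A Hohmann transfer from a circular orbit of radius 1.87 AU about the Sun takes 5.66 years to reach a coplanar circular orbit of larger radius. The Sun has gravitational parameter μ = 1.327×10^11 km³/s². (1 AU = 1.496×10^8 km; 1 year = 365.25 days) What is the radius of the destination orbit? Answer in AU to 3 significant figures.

r₂ = 8.21 AU

In km: r₁ = 1.87 × 1.496×10^8 = 2.79752×10^8 km.
Transfer time t = 5.66 years × 365.25 × 86400 s = 1.78616016×10^8 s, and t = π√(a_t³/μ).
So a_t = (μ t²/π²)^(1/3) = (1.327×10^11 × (1.78616016×10^8)² / π²)^(1/3) = 7.5417×10^8 km.
Since a_t = (r₁ + r₂)/2, r₂ = 2a_t − r₁ = 2×7.5417×10^8 − 2.79752×10^8 = 1.228588×10^9 km.
In AU: r₂ = 1.228588×10^9 / 1.496×10^8 = 8.21 AU.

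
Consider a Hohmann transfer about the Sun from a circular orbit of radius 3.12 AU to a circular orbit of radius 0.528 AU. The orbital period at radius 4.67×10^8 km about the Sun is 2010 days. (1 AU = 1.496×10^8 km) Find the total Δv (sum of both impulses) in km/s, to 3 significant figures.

Δv = 20.5 km/s

From Kepler's third law T² = 4π²r³/μ at r = 4.67×10^8 km, T = 2010 days = 2010 × 86400 s = 1.73664×10^8 s: μ = 4π²r³/T² = 1.33319×10^11 km³/s².
In km: r₁ = 3.12 × 1.496×10^8 = 4.66752×10^8 km; r₂ = 0.528 × 1.496×10^8 = 7.89888×10^7 km.
Transfer-ellipse semi-major axis a_t = (r₁ + r₂)/2 = (4.66752×10^8 + 7.89888×10^7)/2 = 2.728704×10^8 km.
Circular speed at r₁: v₁ = √(μ/r₁) = √(1.33319×10^11/4.66752×10^8) = 16.901 km/s.
On the transfer ellipse at r₁, v² = μ(2/r − 1/a) gives v_a = √[μ(2/r₁ − 1/a_t)] = 9.0930 km/s.
First burn Δv₁ = |v_a − v₁| = 7.808 km/s.
Circular speed at r₂: v₂ = √(μ/r₂) = 41.08 km/s.
Transfer-orbit speed at r₂: v_p = √[μ(2/r₂ − 1/a_t)] = 53.73 km/s.
Second burn Δv₂ = |v₂ − v_p| = 12.65 km/s.
Total Δv = Δv₁ + Δv₂ = 20.46 km/s.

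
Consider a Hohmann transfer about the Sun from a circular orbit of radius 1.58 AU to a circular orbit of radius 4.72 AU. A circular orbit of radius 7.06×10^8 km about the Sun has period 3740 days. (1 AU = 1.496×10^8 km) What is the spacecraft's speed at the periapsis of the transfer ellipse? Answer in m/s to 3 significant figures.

From Kepler's third law T² = 4π²r³/μ at r = 7.06×10^8 km, T = 3740 days = 3740 × 86400 s = 3.23136×10^8 s: μ = 4π²r³/T² = 1.33046×10^11 km³/s².
In km: r₁ = 1.58 × 1.496×10^8 = 2.36368×10^8 km; r₂ = 4.72 × 1.496×10^8 = 7.06112×10^8 km.
The Hohmann ellipse has a_t = (r₁ + r₂)/2 = 4.7124×10^8 km.
At periapsis, r = 2.36368×10^8 km.
From the vis-viva equation, v = √[μ(2/r − 1/a_t)] = 29.04 km/s.

v = 29000 m/s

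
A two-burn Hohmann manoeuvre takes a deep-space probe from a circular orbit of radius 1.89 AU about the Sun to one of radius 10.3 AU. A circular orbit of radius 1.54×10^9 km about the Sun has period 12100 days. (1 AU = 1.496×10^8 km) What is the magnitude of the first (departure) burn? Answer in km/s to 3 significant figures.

Δv₁ = 6.48 km/s

From Kepler's third law T² = 4π²r³/μ at r = 1.54×10^9 km, T = 12100 days = 12100 × 86400 s = 1.04544×10^9 s: μ = 4π²r³/T² = 1.31924×10^11 km³/s².
In km: r₁ = 1.89 × 1.496×10^8 = 2.82744×10^8 km; r₂ = 10.3 × 1.496×10^8 = 1.54088×10^9 km.
The Hohmann ellipse has a_t = (r₁ + r₂)/2 = 9.11812×10^8 km.
Circular speed at r = 2.82744×10^8 km: v_c = √(μ/r) = 21.601 km/s.
Transfer-orbit speed at the same r (vis-viva, a = a_t): v_t = √[μ(2/r − 1/a_t)] = 28.080 km/s.
Δv₁ = |v_t − v_c| = |28.080 − 21.601| = 6.479 km/s.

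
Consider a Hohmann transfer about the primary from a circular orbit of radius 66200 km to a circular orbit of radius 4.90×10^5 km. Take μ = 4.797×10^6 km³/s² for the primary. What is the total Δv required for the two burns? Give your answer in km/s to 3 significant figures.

Transfer-ellipse semi-major axis a_t = (r₁ + r₂)/2 = (66200 + 4.900×10^5)/2 = 2.781×10^5 km.
Circular speed at r₁: v₁ = √(μ/r₁) = √(4.797×10^6/66200) = 8.51248 km/s.
On the transfer ellipse at r₁, vis-viva gives v_p = √[μ(2/r₁ − 1/a_t)] = 11.2993 km/s.
First burn Δv₁ = |v_p − v₁| = 2.787 km/s.
At r₂, v₂ = √(μ/r₂) = 3.129 km/s.
Transfer-orbit speed at r₂: v_a = √[μ(2/r₂ − 1/a_t)] = 1.527 km/s.
Second burn Δv₂ = |v₂ − v_a| = 1.602 km/s.
Total Δv = Δv₁ + Δv₂ = 4.389 km/s.

Δv = 4.39 km/s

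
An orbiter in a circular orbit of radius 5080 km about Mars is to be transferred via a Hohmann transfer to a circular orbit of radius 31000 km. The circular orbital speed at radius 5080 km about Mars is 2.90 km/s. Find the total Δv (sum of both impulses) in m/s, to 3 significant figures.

Δv = 1450 m/s

From the circular-orbit relation v² = μ/r at r = 5080 km: μ = v²r = (2.90)² × 5080 = 42722.8 km³/s².
Semi-major axis of the transfer orbit: a_t = (5080 + 31000)/2 = 18040 km.
Circular speed at r₁: v₁ = √(μ/r₁) = √(42722.8/5080) = 2.90000 km/s.
Transfer-orbit speed at r₁ (v² = μ(2/r − 1/a)): v_p = √[μ(2/r₁ − 1/a_t)] = 3.80155 km/s.
First burn Δv₁ = |v_p − v₁| = 0.90155 km/s.
Circular speed at r₂: v₂ = √(μ/r₂) = 1.173948 km/s.
Transfer-orbit speed at r₂: v_a = √[μ(2/r₂ − 1/a_t)] = 0.6229635 km/s.
Second burn Δv₂ = |v₂ − v_a| = 0.55098 km/s.
Total Δv = Δv₁ + Δv₂ = 1.453 km/s.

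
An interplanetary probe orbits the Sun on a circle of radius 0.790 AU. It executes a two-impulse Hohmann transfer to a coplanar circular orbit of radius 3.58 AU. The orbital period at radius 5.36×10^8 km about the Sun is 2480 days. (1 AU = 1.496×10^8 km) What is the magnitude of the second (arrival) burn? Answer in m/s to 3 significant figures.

Δv₂ = 6270 m/s

From Kepler's third law T² = 4π²r³/μ at r = 5.36×10^8 km, T = 2480 days = 2480 × 86400 s = 2.14272×10^8 s: μ = 4π²r³/T² = 1.32411×10^11 km³/s².
In km: r₁ = 0.790 × 1.496×10^8 = 1.18184×10^8 km; r₂ = 3.58 × 1.496×10^8 = 5.35568×10^8 km.
Transfer-ellipse semi-major axis a_t = (r₁ + r₂)/2 = (1.18184×10^8 + 5.35568×10^8)/2 = 3.26876×10^8 km.
Circular speed at r = 5.35568×10^8 km: v_c = √(μ/r) = 15.724 km/s.
Transfer-orbit speed at the same r (vis-viva, a = a_t): v_t = √[μ(2/r − 1/a_t)] = 9.4546 km/s.
Δv₂ = |v_t − v_c| = |9.4546 − 15.724| = 6.269 km/s.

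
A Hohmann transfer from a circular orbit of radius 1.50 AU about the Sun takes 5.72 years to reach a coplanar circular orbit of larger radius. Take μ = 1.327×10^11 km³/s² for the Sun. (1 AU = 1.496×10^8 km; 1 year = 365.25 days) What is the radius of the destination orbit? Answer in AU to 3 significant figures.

r₂ = 8.65 AU

In km: r₁ = 1.50 × 1.496×10^8 = 2.244×10^8 km.
Transfer time t = 5.72 years × 365.25 × 86400 s = 1.80509472×10^8 s, and t = π√(a_t³/μ).
So a_t = (μ t²/π²)^(1/3) = (1.327×10^11 × (1.80509472×10^8)² / π²)^(1/3) = 7.5949×10^8 km.
Since a_t = (r₁ + r₂)/2, r₂ = 2a_t − r₁ = 2×7.5949×10^8 − 2.244×10^8 = 1.29458×10^9 km.
In AU: r₂ = 1.29458×10^9 / 1.496×10^8 = 8.65 AU.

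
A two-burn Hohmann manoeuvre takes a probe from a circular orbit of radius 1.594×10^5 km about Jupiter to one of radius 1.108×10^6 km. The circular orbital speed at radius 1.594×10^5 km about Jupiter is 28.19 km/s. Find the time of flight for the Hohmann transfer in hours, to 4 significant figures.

t = 39.11 hours

From the circular-orbit relation v² = μ/r at r = 1.594×10^5 km: μ = v²r = (28.19)² × 1.594×10^5 = 1.26671×10^8 km³/s².
Transfer-ellipse semi-major axis a_t = (r₁ + r₂)/2 = (1.594×10^5 + 1.108×10^6)/2 = 6.337×10^5 km.
Transfer time t = π√(a_t³/μ) = π√((6.337×10^5)³ / 1.26671×10^8) = 1.408×10^5 s.
Converting: 1.408×10^5 s ÷ 3600 s/hour = 39.11 hours.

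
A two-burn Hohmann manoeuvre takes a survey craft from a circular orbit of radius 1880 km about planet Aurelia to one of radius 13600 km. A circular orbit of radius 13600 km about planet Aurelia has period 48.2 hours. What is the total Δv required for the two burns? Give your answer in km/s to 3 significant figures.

Δv = 0.681 km/s

From Kepler's third law T² = 4π²r³/μ at r = 13600 km, T = 48.2 hours = 48.2 × 3600 s = 1.7352×10^5 s: μ = 4π²r³/T² = 3298.20 km³/s².
Semi-major axis of the transfer orbit: a_t = (1880 + 13600)/2 = 7740 km.
Circular speed at r₁: v₁ = √(μ/r₁) = √(3298.20/1880) = 1.3245 km/s.
Transfer-orbit speed at r₁ (v² = μ(2/r − 1/a)): v_p = √[μ(2/r₁ − 1/a_t)] = 1.7557 km/s.
First burn Δv₁ = |v_p − v₁| = 0.4312 km/s.
At r₂, v₂ = √(μ/r₂) = 0.4925 km/s.
Transfer-orbit speed at r₂: v_a = √[μ(2/r₂ − 1/a_t)] = 0.2427 km/s.
Second burn Δv₂ = |v₂ − v_a| = 0.2498 km/s.
Total Δv = Δv₁ + Δv₂ = 0.6810 km/s.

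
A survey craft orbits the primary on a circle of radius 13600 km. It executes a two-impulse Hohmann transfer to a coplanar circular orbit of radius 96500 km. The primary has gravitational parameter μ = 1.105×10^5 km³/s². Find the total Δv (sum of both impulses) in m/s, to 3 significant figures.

Δv = 1460 m/s

Transfer-ellipse semi-major axis a_t = (r₁ + r₂)/2 = (13600 + 96500)/2 = 55050 km.
Circular speed at r₁: v₁ = √(μ/r₁) = √(1.105×10^5/13600) = 2.85044 km/s.
On the transfer ellipse at r₁, vis-viva gives v_p = √[μ(2/r₁ − 1/a_t)] = 3.77395 km/s.
First burn Δv₁ = |v_p − v₁| = 0.9235 km/s.
Circular speed at r₂: v₂ = √(μ/r₂) = 1.0701 km/s.
Transfer-orbit speed at r₂: v_a = √[μ(2/r₂ − 1/a_t)] = 0.53187 km/s.
Second burn Δv₂ = |v₂ − v_a| = 0.5382 km/s.
Δv = Δv₁ + Δv₂ = 0.9235 + 0.5382 = 1.462 km/s.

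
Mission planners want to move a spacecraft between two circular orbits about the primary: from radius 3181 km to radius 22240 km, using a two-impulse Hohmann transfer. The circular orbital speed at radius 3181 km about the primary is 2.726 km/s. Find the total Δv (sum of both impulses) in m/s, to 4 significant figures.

From the circular-orbit relation v² = μ/r at r = 3181 km: μ = v²r = (2.726)² × 3181 = 23638.3 km³/s².
The Hohmann ellipse has a_t = (r₁ + r₂)/2 = 12710.5 km.
At r₁ the circular-orbit speed is v₁ = √(μ/r₁) = 2.7260 km/s.
Transfer-orbit speed at r₁ (vis-viva): v_p = √[μ(2/r₁ − 1/a_t)] = 3.6059 km/s.
First burn Δv₁ = |v_p − v₁| = 0.8799 km/s.
Circular speed at r₂: v₂ = √(μ/r₂) = 1.031 km/s.
Transfer-orbit speed at r₂: v_a = √[μ(2/r₂ − 1/a_t)] = 0.5158 km/s.
Second burn Δv₂ = |v₂ − v_a| = 0.5152 km/s.
Δv = Δv₁ + Δv₂ = 0.8799 + 0.5152 = 1.395 km/s.

Δv = 1395 m/s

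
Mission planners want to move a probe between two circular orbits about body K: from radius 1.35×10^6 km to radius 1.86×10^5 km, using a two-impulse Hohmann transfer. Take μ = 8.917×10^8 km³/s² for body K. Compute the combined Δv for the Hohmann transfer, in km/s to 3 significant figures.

Transfer-ellipse semi-major axis a_t = (r₁ + r₂)/2 = (1.350×10^6 + 1.860×10^5)/2 = 7.680×10^5 km.
At r₁ the circular-orbit speed is v₁ = √(μ/r₁) = 25.70 km/s.
Transfer-orbit speed at r₁ (vis-viva equation): v_a = √[μ(2/r₁ − 1/a_t)] = 12.65 km/s.
First burn Δv₁ = |v_a − v₁| = 13.05 km/s.
At r₂, v₂ = √(μ/r₂) = 69.24 km/s.
Transfer-orbit speed at r₂: v_p = √[μ(2/r₂ − 1/a_t)] = 91.80 km/s.
Second burn Δv₂ = |v₂ − v_p| = 22.56 km/s.
Δv = Δv₁ + Δv₂ = 13.05 + 22.56 = 35.61 km/s.

Δv = 35.6 km/s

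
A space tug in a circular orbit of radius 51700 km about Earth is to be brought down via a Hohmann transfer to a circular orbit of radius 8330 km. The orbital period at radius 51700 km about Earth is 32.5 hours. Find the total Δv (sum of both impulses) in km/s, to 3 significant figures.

Δv = 3.47 km/s

From Kepler's third law T² = 4π²r³/μ at r = 51700 km, T = 32.5 hours = 32.5 × 3600 s = 1.170×10^5 s: μ = 4π²r³/T² = 3.98529×10^5 km³/s².
Transfer-ellipse semi-major axis a_t = (r₁ + r₂)/2 = (51700 + 8330)/2 = 30015 km.
At r₁ the circular-orbit speed is v₁ = √(μ/r₁) = 2.7764 km/s.
Transfer-orbit speed at r₁ (vis-viva equation): v_a = √[μ(2/r₁ − 1/a_t)] = 1.4626 km/s.
First burn Δv₁ = |v_a − v₁| = 1.314 km/s.
Circular speed at r₂: v₂ = √(μ/r₂) = 6.917 km/s.
Transfer-orbit speed at r₂: v_p = √[μ(2/r₂ − 1/a_t)] = 9.078 km/s.
Second burn Δv₂ = |v₂ − v_p| = 2.161 km/s.
Total Δv = Δv₁ + Δv₂ = 3.475 km/s.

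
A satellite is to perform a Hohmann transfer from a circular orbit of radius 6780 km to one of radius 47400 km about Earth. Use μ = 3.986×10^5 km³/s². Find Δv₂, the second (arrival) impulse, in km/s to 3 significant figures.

The Hohmann ellipse has a_t = (r₁ + r₂)/2 = 27090 km.
On the circular orbit at r = 47400 km, v_c = √(μ/r) = 2.900 km/s.
Vis-viva on the transfer ellipse at r = 47400 km gives v_t = √[μ(2/r − 1/a_t)] = 1.451 km/s.
Δv₂ = |v_t − v_c| = |1.451 − 2.900| = 1.449 km/s.

Δv₂ = 1.45 km/s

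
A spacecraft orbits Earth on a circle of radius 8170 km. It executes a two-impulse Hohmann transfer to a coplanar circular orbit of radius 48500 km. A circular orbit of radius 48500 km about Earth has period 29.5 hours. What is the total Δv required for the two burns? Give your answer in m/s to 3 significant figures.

From Kepler's third law T² = 4π²r³/μ at r = 48500 km, T = 29.5 hours = 29.5 × 3600 s = 1.062×10^5 s: μ = 4π²r³/T² = 3.99334×10^5 km³/s².
Semi-major axis of the transfer orbit: a_t = (8170 + 48500)/2 = 28335 km.
Circular speed at r₁: v₁ = √(μ/r₁) = √(3.99334×10^5/8170) = 6.9913 km/s.
On the transfer ellipse at r₁, vis-viva equation gives v_p = √[μ(2/r₁ − 1/a_t)] = 9.1467 km/s.
First burn Δv₁ = |v_p − v₁| = 2.155 km/s.
At r₂, v₂ = √(μ/r₂) = 2.8694 km/s.
Transfer-orbit speed at r₂: v_a = √[μ(2/r₂ − 1/a_t)] = 1.5408 km/s.
Second burn Δv₂ = |v₂ − v_a| = 1.329 km/s.
Total Δv = Δv₁ + Δv₂ = 3.484 km/s.

Δv = 3480 m/s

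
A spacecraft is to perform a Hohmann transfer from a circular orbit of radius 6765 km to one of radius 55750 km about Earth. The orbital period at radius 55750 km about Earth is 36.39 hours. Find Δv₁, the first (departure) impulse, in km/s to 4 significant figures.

Δv₁ = 2.575 km/s

From Kepler's third law T² = 4π²r³/μ at r = 55750 km, T = 36.39 hours = 36.39 × 3600 s = 1.31004×10^5 s: μ = 4π²r³/T² = 3.98589×10^5 km³/s².
Transfer-ellipse semi-major axis a_t = (r₁ + r₂)/2 = (6765 + 55750)/2 = 31257.5 km.
On the circular orbit at r = 6765 km, v_c = √(μ/r) = 7.6759 km/s.
Transfer-orbit speed at the same r (vis-viva, a = a_t): v_t = √[μ(2/r − 1/a_t)] = 10.251 km/s.
Δv₁ = |v_t − v_c| = |10.251 − 7.6759| = 2.575 km/s.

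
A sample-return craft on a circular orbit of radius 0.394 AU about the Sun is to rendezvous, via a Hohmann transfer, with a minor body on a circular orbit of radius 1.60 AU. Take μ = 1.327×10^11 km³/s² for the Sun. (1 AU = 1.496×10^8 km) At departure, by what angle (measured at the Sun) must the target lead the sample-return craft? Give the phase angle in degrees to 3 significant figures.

In km: r₁ = 0.394 × 1.496×10^8 = 5.89424×10^7 km; r₂ = 1.60 × 1.496×10^8 = 2.3936×10^8 km.
The Hohmann ellipse has a_t = (r₁ + r₂)/2 = 1.491512×10^8 km.
The half-period of the transfer ellipse is t = π√(a_t³/μ) = 1.5709×10^7 s.
The target's mean motion on its circular orbit is ω₂ = √(μ/r₂³) = 9.8369×10^-8 rad/s.
Angle swept by the target during transfer: ω₂·t = 1.5453 rad = 88.54°.
Arrival is 180° from departure on the ellipse, so φ = 180° − 88.54° = 91.5°.

φ = 91.5°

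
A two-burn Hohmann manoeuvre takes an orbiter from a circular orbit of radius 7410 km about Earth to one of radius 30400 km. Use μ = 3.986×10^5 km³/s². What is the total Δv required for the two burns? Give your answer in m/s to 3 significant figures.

Transfer-ellipse semi-major axis a_t = (r₁ + r₂)/2 = (7410 + 30400)/2 = 18905 km.
At r₁ the circular-orbit speed is v₁ = √(μ/r₁) = 7.3343 km/s.
On the transfer ellipse at r₁, vis-viva gives v_p = √[μ(2/r₁ − 1/a_t)] = 9.3005 km/s.
First burn Δv₁ = |v_p − v₁| = 1.966 km/s.
Circular speed at r₂: v₂ = √(μ/r₂) = 3.621 km/s.
Transfer-orbit speed at r₂: v_a = √[μ(2/r₂ − 1/a_t)] = 2.267 km/s.
Second burn Δv₂ = |v₂ − v_a| = 1.354 km/s.
Total Δv = Δv₁ + Δv₂ = 3.320 km/s.

Δv = 3320 m/s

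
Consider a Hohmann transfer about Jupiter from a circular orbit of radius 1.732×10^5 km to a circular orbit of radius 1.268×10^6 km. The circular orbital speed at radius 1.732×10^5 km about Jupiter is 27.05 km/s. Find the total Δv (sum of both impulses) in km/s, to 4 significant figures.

From the circular-orbit relation v² = μ/r at r = 1.732×10^5 km: μ = v²r = (27.05)² × 1.732×10^5 = 1.26731×10^8 km³/s².
Transfer-ellipse semi-major axis a_t = (r₁ + r₂)/2 = (1.732×10^5 + 1.268×10^6)/2 = 7.206×10^5 km.
Circular speed at r₁: v₁ = √(μ/r₁) = √(1.26731×10^8/1.732×10^5) = 27.050 km/s.
Transfer-orbit speed at r₁ (vis-viva equation): v_p = √[μ(2/r₁ − 1/a_t)] = 35.882 km/s.
First burn Δv₁ = |v_p − v₁| = 8.832 km/s.
Circular speed at r₂: v₂ = √(μ/r₂) = 9.997 km/s.
Transfer-orbit speed at r₂: v_a = √[μ(2/r₂ − 1/a_t)] = 4.901 km/s.
Second burn Δv₂ = |v₂ − v_a| = 5.096 km/s.
Δv = Δv₁ + Δv₂ = 8.832 + 5.096 = 13.93 km/s.

Δv = 13.93 km/s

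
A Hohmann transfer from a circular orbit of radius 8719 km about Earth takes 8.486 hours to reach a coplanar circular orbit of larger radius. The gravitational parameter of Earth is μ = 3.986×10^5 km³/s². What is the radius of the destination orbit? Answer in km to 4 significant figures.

Transfer time t = 8.486 hours = 30549.6 s, and t = π√(a_t³/μ).
So a_t = (μ t²/π²)^(1/3) = (3.986×10^5 × (30549.6)² / π²)^(1/3) = 33529 km.
Since a_t = (r₁ + r₂)/2, r₂ = 2a_t − r₁ = 2×33529 − 8719 = 58339 km.

r₂ = 58340 km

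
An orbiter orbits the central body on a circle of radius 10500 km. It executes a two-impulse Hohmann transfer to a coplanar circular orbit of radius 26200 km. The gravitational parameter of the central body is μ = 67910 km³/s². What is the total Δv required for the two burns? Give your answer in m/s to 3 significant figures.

Transfer-ellipse semi-major axis a_t = (r₁ + r₂)/2 = (10500 + 26200)/2 = 18350 km.
At r₁ the circular-orbit speed is v₁ = √(μ/r₁) = 2.54315 km/s.
On the transfer ellipse at r₁, vis-viva gives v_p = √[μ(2/r₁ − 1/a_t)] = 3.03882 km/s.
First burn Δv₁ = |v_p − v₁| = 0.4957 km/s.
At r₂, v₂ = √(μ/r₂) = 1.60996 km/s.
Transfer-orbit speed at r₂: v_a = √[μ(2/r₂ − 1/a_t)] = 1.21785 km/s.
Second burn Δv₂ = |v₂ − v_a| = 0.3921 km/s.
Total Δv = Δv₁ + Δv₂ = 0.8878 km/s.

Δv = 888 m/s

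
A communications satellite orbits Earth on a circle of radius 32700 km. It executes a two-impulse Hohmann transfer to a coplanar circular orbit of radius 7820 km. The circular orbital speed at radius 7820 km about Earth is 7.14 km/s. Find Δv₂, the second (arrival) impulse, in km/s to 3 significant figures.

Δv₂ = 1.93 km/s

From the circular-orbit relation v² = μ/r at r = 7820 km: μ = v²r = (7.14)² × 7820 = 3.98660×10^5 km³/s².
The Hohmann ellipse has a_t = (r₁ + r₂)/2 = 20260 km.
Circular speed at r = 7820 km: v_c = √(μ/r) = 7.140 km/s.
Vis-viva on the transfer ellipse at r = 7820 km gives v_t = √[μ(2/r − 1/a_t)] = 9.071 km/s.
Δv₂ = |v_t − v_c| = |9.071 − 7.140| = 1.931 km/s.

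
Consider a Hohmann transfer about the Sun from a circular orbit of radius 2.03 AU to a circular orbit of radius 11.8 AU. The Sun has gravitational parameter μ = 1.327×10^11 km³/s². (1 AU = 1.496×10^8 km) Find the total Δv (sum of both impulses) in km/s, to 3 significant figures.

In km: r₁ = 2.03 × 1.496×10^8 = 3.03688×10^8 km; r₂ = 11.8 × 1.496×10^8 = 1.76528×10^9 km.
The Hohmann ellipse has a_t = (r₁ + r₂)/2 = 1.034484×10^9 km.
Circular speed at r₁: v₁ = √(μ/r₁) = √(1.327×10^11/3.03688×10^8) = 20.904 km/s.
Transfer-orbit speed at r₁ (vis-viva): v_p = √[μ(2/r₁ − 1/a_t)] = 27.307 km/s.
First burn Δv₁ = |v_p − v₁| = 6.403 km/s.
Circular speed at r₂: v₂ = √(μ/r₂) = 8.6702 km/s.
Transfer-orbit speed at r₂: v_a = √[μ(2/r₂ − 1/a_t)] = 4.6976 km/s.
Second burn Δv₂ = |v₂ − v_a| = 3.973 km/s.
Total Δv = Δv₁ + Δv₂ = 10.38 km/s.

Δv = 10.4 km/s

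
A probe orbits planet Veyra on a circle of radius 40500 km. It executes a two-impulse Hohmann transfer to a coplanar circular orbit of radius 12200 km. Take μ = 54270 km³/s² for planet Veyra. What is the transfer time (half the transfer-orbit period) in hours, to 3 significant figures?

t = 16.0 hours

Semi-major axis of the transfer orbit: a_t = (40500 + 12200)/2 = 26350 km.
By Kepler's third law the transfer-orbit period is T = 2π√(a_t³/μ), so t = T/2 = 57680 s.
Converting: 57680 s ÷ 3600 s/hour = 16.0 hours.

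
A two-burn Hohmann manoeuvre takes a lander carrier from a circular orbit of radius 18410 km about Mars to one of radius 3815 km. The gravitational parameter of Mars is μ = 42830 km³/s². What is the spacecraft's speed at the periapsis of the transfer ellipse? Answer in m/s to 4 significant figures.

v = 4313 m/s

The Hohmann ellipse has a_t = (r₁ + r₂)/2 = 11112.5 km.
The periapsis of the transfer ellipse is at r = 3815 km.
From the vis-viva equation, v = √[μ(2/r − 1/a_t)] = 4.313 km/s.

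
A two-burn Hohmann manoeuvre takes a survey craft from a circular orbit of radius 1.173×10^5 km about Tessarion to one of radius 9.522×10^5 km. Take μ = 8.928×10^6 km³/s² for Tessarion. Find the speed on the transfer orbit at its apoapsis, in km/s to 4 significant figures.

Transfer-ellipse semi-major axis a_t = (r₁ + r₂)/2 = (1.173×10^5 + 9.522×10^5)/2 = 5.3475×10^5 km.
At apoapsis, r = 9.522×10^5 km.
Applying v² = μ(2/r − 1/a_t): v = 1.434 km/s.

v = 1.434 km/s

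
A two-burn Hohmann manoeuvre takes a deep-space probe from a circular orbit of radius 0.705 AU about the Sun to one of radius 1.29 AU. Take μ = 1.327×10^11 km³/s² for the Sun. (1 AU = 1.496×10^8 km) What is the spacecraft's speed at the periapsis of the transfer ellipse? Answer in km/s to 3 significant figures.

v = 40.3 km/s

In km: r₁ = 0.705 × 1.496×10^8 = 1.05468×10^8 km; r₂ = 1.29 × 1.496×10^8 = 1.92984×10^8 km.
Transfer-ellipse semi-major axis a_t = (r₁ + r₂)/2 = (1.05468×10^8 + 1.92984×10^8)/2 = 1.49226×10^8 km.
At periapsis, r = 1.05468×10^8 km.
From the vis-viva equation, v = √[μ(2/r − 1/a_t)] = 40.34 km/s.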